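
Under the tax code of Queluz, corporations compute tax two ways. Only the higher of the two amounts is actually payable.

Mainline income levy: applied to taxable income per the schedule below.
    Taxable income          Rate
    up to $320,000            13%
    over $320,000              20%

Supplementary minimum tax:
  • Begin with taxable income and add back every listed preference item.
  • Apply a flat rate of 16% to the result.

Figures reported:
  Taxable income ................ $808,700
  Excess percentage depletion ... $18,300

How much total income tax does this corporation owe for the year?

$139,340

Supplementary minimum tax:
  Adjusted income: $808,700 + $18,300 = $827,000
  $827,000 × 16% = $132,320

Mainline income levy:
  $320,000 × 13% = $41,600
  $488,700 × 20% = $97,740
  → $139,340

$139,340 > $132,320, so the mainline income levy governs.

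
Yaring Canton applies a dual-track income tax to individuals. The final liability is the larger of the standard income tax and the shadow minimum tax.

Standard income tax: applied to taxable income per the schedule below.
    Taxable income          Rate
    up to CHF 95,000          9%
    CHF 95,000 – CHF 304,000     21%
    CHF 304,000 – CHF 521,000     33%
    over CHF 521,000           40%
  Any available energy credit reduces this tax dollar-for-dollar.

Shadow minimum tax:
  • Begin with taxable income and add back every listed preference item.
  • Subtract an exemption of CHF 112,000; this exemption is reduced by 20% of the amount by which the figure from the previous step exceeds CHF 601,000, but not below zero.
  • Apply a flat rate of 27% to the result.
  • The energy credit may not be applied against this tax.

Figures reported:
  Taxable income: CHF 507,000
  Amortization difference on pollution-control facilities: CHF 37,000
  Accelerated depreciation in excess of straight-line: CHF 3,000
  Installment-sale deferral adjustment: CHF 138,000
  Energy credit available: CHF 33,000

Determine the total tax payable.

CHF 159,246

Shadow minimum tax:
  Adjusted income: CHF 507,000 + CHF 37,000 + CHF 3,000 + CHF 138,000 = CHF 685,000
  Exemption: CHF 112,000 − 20% × (CHF 685,000 − CHF 601,000) = CHF 112,000 − CHF 16,800 = CHF 95,200
  Base: CHF 685,000 − CHF 95,200 = CHF 589,800
  CHF 589,800 × 27% = CHF 159,246

Standard income tax:
  CHF 95,000 × 9% = CHF 8,550
  CHF 209,000 × 21% = CHF 43,890
  CHF 203,000 × 33% = CHF 66,990
  → CHF 119,430
  Less energy credit CHF 33,000 → CHF 86,430

CHF 159,246 > CHF 86,430, so the shadow minimum tax is the binding amount.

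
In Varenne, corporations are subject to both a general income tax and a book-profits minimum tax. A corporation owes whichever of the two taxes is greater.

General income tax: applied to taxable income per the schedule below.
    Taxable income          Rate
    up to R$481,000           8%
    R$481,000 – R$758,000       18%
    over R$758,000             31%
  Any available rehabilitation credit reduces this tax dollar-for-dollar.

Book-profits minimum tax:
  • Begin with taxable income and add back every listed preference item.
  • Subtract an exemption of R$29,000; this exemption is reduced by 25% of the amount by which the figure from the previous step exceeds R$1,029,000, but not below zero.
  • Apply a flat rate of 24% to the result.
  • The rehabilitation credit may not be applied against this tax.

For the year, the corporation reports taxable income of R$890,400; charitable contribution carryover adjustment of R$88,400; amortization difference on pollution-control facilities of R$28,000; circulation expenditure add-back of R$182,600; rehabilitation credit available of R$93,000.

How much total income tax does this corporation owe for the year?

R$285,456

General income tax:
  R$481,000 × 8% = R$38,480
  R$277,000 × 18% = R$49,860
  R$132,400 × 31% = R$41,044
  → R$129,384
  Less rehabilitation credit R$93,000 → R$36,384

Book-profits minimum tax:
  Adjusted income: R$890,400 + R$88,400 + R$28,000 + R$182,600 = R$1,189,400
  Exemption: 25% × (R$1,189,400 − R$1,029,000) = R$40,100 ≥ R$29,000, so the exemption is fully phased out
  Base: R$1,189,400 − R$0 = R$1,189,400
  R$1,189,400 × 24% = R$285,456

R$285,456 > R$36,384, so the book-profits minimum tax is the binding amount.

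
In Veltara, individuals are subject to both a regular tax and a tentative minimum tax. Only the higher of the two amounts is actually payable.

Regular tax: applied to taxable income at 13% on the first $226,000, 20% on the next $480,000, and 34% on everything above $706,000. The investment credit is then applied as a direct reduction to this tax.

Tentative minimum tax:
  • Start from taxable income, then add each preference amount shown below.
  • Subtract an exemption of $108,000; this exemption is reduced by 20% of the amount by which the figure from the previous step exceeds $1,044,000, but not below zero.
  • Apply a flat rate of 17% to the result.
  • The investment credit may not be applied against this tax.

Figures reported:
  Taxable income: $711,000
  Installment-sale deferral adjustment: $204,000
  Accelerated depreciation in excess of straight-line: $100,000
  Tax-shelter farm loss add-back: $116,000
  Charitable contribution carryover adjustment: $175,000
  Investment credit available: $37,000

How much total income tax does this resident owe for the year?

Regular tax:
  $226,000 × 13% = $29,380
  $480,000 × 20% = $96,000
  $5,000 × 34% = $1,700
  → $127,080
  Less investment credit $37,000 → $90,080

Tentative minimum tax:
  Adjusted income: $711,000 + $204,000 + $100,000 + $116,000 + $175,000 = $1,306,000
  Exemption: $108,000 − 20% × ($1,306,000 − $1,044,000) = $108,000 − $52,400 = $55,600
  Base: $1,306,000 − $55,600 = $1,250,400
  $1,250,400 × 17% = $212,568

$212,568 > $90,080, so the tentative minimum tax is the binding amount.

$212,568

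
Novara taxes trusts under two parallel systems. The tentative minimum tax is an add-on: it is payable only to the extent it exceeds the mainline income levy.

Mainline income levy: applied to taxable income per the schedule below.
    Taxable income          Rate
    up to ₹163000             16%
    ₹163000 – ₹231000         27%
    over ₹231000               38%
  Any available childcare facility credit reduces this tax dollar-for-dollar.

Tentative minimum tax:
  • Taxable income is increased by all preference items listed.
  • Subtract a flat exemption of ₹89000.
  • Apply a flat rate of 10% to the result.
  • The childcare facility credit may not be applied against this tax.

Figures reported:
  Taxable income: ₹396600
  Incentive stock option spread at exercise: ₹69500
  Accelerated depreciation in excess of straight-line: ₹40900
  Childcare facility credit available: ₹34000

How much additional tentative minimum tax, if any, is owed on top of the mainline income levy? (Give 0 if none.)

Mainline income levy:
  ₹163000 × 16% = ₹26080
  ₹68000 × 27% = ₹18360
  ₹165600 × 38% = ₹62928
  → ₹107368
  Less childcare facility credit ₹34000 → ₹73368

Tentative minimum tax:
  Adjusted income: ₹396600 + ₹69500 + ₹40900 = ₹507000
  Less exemption ₹89000 → base ₹418000
  ₹418000 × 10% = ₹41800

₹41800 ≤ ₹73368, so no add-on is due.

₹0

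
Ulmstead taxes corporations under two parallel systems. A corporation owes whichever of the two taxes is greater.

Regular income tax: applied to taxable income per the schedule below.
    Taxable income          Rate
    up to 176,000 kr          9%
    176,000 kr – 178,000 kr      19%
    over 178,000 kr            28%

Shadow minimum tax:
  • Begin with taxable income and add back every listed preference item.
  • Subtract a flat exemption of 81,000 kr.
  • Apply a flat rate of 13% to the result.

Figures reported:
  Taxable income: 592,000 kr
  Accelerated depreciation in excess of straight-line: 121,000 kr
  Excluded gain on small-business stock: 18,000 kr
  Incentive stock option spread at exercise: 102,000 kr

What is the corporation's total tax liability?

Shadow minimum tax:
  Adjusted income: 592,000 kr + 121,000 kr + 18,000 kr + 102,000 kr = 833,000 kr
  Less exemption 81,000 kr → base 752,000 kr
  752,000 kr × 13% = 97,760 kr

Regular income tax:
  176,000 kr × 9% = 15,840 kr
  2,000 kr × 19% = 380 kr
  414,000 kr × 28% = 115,920 kr
  → 132,140 kr

132,140 kr > 97,760 kr, so the regular income tax governs.

132,140 kr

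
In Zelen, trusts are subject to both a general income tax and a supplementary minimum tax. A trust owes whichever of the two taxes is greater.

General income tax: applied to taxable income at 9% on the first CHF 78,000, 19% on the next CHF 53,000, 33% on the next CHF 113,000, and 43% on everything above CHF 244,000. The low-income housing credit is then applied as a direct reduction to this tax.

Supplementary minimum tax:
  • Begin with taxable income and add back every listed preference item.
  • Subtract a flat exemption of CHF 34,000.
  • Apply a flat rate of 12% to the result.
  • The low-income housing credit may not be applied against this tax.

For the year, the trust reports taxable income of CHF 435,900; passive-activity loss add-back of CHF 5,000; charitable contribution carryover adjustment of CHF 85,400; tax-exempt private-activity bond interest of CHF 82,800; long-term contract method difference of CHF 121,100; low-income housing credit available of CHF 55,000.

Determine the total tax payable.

General income tax:
  CHF 78,000 × 9% = CHF 7,020
  CHF 53,000 × 19% = CHF 10,070
  CHF 113,000 × 33% = CHF 37,290
  CHF 191,900 × 43% = CHF 82,517
  → CHF 136,897
  Less low-income housing credit CHF 55,000 → CHF 81,897

Supplementary minimum tax:
  Adjusted income: CHF 435,900 + CHF 5,000 + CHF 85,400 + CHF 82,800 + CHF 121,100 = CHF 730,200
  Less exemption CHF 34,000 → base CHF 696,200
  CHF 696,200 × 12% = CHF 83,544

CHF 83,544 > CHF 81,897, so the supplementary minimum tax is the binding amount.

CHF 83,544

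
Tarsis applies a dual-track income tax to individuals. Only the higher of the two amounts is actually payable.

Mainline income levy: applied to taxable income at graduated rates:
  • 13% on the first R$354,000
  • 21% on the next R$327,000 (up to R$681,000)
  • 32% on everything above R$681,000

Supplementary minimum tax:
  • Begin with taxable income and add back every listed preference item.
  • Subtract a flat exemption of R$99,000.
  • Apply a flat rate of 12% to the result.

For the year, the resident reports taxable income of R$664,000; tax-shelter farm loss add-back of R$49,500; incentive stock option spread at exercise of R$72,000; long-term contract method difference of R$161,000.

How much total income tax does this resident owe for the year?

Supplementary minimum tax:
  Adjusted income: R$664,000 + R$49,500 + R$72,000 + R$161,000 = R$946,500
  Less exemption R$99,000 → base R$847,500
  R$847,500 × 12% = R$101,700

Mainline income levy:
  R$354,000 × 13% = R$46,020
  R$310,000 × 21% = R$65,100
  → R$111,120

R$111,120 > R$101,700, so the mainline income levy governs.

R$111,120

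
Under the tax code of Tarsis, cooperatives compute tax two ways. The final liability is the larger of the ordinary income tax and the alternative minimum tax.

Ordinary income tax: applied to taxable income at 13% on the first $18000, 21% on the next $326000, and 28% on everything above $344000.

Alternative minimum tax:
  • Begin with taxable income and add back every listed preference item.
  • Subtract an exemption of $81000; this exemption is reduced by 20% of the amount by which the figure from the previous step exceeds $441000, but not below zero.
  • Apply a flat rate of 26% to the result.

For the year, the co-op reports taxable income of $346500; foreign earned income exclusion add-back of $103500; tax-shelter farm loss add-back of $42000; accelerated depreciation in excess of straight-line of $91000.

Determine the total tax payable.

Ordinary income tax:
  $18000 × 13% = $2340
  $326000 × 21% = $68460
  $2500 × 28% = $700
  → $71500

Alternative minimum tax:
  Adjusted income: $346500 + $103500 + $42000 + $91000 = $583000
  Exemption: $81000 − 20% × ($583000 − $441000) = $81000 − $28400 = $52600
  Base: $583000 − $52600 = $530400
  $530400 × 26% = $137904

$137904 > $71500, so the alternative minimum tax is the binding amount.

$137904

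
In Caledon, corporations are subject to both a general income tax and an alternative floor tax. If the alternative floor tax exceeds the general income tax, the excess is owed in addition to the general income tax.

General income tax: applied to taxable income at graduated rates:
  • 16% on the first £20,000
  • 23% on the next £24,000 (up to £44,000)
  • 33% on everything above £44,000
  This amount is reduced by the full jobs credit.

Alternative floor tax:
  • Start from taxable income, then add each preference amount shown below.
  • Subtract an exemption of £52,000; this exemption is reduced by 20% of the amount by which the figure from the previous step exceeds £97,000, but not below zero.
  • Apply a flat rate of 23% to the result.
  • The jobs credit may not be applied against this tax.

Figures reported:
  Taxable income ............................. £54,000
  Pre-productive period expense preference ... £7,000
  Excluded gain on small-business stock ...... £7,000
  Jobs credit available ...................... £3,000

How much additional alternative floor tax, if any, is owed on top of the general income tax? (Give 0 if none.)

Alternative floor tax:
  Adjusted income: £54,000 + £7,000 + £7,000 = £68,000
  Exemption: £68,000 ≤ £97,000, so full £52,000 applies
  Base: £68,000 − £52,000 = £16,000
  £16,000 × 23% = £3,680

General income tax:
  £20,000 × 16% = £3,200
  £24,000 × 23% = £5,520
  £10,000 × 33% = £3,300
  → £12,020
  Less jobs credit £3,000 → £9,020

£3,680 ≤ £9,020, so no add-on is due.

£0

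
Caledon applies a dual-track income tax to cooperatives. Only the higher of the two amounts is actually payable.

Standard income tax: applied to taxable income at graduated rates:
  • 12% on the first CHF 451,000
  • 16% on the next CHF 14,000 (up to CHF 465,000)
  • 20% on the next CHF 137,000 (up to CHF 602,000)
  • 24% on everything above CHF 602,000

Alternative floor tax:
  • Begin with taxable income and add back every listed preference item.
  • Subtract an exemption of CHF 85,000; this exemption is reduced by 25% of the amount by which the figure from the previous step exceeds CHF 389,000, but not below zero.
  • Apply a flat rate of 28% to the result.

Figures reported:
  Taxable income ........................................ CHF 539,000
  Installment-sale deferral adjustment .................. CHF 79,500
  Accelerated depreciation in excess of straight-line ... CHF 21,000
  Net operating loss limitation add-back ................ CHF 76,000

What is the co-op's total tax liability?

CHF 199,395

Standard income tax:
  CHF 451,000 × 12% = CHF 54,120
  CHF 14,000 × 16% = CHF 2,240
  CHF 74,000 × 20% = CHF 14,800
  → CHF 71,160

Alternative floor tax:
  Adjusted income: CHF 539,000 + CHF 79,500 + CHF 21,000 + CHF 76,000 = CHF 715,500
  Exemption: CHF 85,000 − 25% × (CHF 715,500 − CHF 389,000) = CHF 85,000 − CHF 81,625 = CHF 3,375
  Base: CHF 715,500 − CHF 3,375 = CHF 712,125
  CHF 712,125 × 28% = CHF 199,395

CHF 199,395 > CHF 71,160, so the alternative floor tax is the binding amount.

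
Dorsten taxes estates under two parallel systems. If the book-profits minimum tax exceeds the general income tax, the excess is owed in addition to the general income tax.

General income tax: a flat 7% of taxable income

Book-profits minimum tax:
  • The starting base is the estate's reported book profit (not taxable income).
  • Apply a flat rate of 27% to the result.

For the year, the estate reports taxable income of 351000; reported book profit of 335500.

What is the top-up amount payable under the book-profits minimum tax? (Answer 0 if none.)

General income tax:
  351000 × 7% = 24570

Book-profits minimum tax:
  Base (reported book profit): 335500
  335500 × 27% = 90585

Excess of book-profits minimum tax over general income tax: 90585 − 24570 = 66015.

66015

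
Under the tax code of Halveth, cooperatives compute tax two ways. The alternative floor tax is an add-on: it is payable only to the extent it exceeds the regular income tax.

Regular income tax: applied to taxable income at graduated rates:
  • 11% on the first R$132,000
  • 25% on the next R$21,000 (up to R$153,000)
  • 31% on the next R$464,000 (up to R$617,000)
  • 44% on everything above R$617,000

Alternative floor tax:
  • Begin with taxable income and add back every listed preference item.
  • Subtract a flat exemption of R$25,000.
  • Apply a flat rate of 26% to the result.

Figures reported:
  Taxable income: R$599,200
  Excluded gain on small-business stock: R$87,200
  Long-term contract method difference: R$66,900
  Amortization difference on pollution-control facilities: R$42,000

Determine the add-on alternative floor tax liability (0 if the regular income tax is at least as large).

Alternative floor tax:
  Adjusted income: R$599,200 + R$87,200 + R$66,900 + R$42,000 = R$795,300
  Less exemption R$25,000 → base R$770,300
  R$770,300 × 26% = R$200,278

Regular income tax:
  R$132,000 × 11% = R$14,520
  R$21,000 × 25% = R$5,250
  R$446,200 × 31% = R$138,322
  → R$158,092

Excess of alternative floor tax over regular income tax: R$200,278 − R$158,092 = R$42,186.

R$42,186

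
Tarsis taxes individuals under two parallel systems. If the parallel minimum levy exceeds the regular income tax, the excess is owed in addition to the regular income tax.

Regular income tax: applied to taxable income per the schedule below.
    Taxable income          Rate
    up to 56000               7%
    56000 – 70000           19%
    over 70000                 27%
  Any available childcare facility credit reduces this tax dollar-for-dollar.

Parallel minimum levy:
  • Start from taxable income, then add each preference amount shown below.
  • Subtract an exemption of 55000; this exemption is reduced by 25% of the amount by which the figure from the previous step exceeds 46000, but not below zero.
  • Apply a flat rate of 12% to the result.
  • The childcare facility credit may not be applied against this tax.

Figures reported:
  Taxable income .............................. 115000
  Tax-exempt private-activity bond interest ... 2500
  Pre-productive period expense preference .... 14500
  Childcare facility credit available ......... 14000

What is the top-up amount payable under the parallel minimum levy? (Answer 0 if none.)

7090

Regular income tax:
  56000 × 7% = 3920
  14000 × 19% = 2660
  45000 × 27% = 12150
  → 18730
  Less childcare facility credit 14000 → 4730

Parallel minimum levy:
  Adjusted income: 115000 + 2500 + 14500 = 132000
  Exemption: 55000 − 25% × (132000 − 46000) = 55000 − 21500 = 33500
  Base: 132000 − 33500 = 98500
  98500 × 12% = 11820

Excess of parallel minimum levy over regular income tax: 11820 − 4730 = 7090.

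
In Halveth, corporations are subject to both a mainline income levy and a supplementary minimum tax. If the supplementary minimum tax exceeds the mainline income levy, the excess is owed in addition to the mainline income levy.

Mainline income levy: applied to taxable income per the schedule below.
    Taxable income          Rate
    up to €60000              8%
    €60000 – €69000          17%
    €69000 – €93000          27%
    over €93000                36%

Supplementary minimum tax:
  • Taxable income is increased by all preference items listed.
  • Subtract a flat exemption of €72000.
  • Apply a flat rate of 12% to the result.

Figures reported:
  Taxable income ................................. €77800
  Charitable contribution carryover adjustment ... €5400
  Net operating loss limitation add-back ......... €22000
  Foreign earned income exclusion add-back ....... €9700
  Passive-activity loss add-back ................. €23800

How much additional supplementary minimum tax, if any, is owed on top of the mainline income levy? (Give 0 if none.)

Supplementary minimum tax:
  Adjusted income: €77800 + €5400 + €22000 + €9700 + €23800 = €138700
  Less exemption €72000 → base €66700
  €66700 × 12% = €8004

Mainline income levy:
  €60000 × 8% = €4800
  €9000 × 17% = €1530
  €8800 × 27% = €2376
  → €8706

€8004 ≤ €8706, so no add-on is due.

€0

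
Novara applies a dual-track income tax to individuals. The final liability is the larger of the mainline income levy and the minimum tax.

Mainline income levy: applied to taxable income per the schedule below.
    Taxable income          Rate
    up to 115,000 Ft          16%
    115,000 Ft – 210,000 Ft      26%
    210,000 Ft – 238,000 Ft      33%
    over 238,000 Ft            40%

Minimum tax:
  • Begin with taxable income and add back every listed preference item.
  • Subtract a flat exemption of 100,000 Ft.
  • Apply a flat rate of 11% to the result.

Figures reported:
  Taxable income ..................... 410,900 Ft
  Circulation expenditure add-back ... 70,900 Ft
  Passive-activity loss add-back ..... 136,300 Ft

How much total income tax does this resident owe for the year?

121,500 Ft

Mainline income levy:
  115,000 Ft × 16% = 18,400 Ft
  95,000 Ft × 26% = 24,700 Ft
  28,000 Ft × 33% = 9,240 Ft
  172,900 Ft × 40% = 69,160 Ft
  → 121,500 Ft

Minimum tax:
  Adjusted income: 410,900 Ft + 70,900 Ft + 136,300 Ft = 618,100 Ft
  Less exemption 100,000 Ft → base 518,100 Ft
  518,100 Ft × 11% = 56,991 Ft

121,500 Ft > 56,991 Ft, so the mainline income levy governs.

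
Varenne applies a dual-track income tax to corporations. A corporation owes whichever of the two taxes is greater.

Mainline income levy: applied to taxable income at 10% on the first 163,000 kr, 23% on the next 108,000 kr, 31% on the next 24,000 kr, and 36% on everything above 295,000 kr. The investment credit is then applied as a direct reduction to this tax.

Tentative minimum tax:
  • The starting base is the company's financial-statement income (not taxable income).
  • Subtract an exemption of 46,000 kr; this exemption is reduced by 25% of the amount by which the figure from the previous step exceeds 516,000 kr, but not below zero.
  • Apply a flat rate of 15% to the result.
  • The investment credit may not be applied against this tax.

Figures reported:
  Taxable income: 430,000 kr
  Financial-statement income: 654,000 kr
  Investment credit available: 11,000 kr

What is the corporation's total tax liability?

96,375 kr

Mainline income levy:
  163,000 kr × 10% = 16,300 kr
  108,000 kr × 23% = 24,840 kr
  24,000 kr × 31% = 7,440 kr
  135,000 kr × 36% = 48,600 kr
  → 97,180 kr
  Less investment credit 11,000 kr → 86,180 kr

Tentative minimum tax:
  Base (financial-statement income): 654,000 kr
  Exemption: 46,000 kr − 25% × (654,000 kr − 516,000 kr) = 46,000 kr − 34,500 kr = 11,500 kr
  Base: 654,000 kr − 11,500 kr = 642,500 kr
  642,500 kr × 15% = 96,375 kr

96,375 kr > 86,180 kr, so the tentative minimum tax is the binding amount.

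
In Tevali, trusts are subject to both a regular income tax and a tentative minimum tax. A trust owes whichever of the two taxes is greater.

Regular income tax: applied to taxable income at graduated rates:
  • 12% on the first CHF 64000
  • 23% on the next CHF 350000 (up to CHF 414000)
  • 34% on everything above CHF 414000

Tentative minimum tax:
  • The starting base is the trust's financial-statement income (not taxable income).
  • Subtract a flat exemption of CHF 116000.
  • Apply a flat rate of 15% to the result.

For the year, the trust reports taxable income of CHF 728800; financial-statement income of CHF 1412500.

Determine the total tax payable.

Regular income tax:
  CHF 64000 × 12% = CHF 7680
  CHF 350000 × 23% = CHF 80500
  CHF 314800 × 34% = CHF 107032
  → CHF 195212

Tentative minimum tax:
  Base (financial-statement income): CHF 1412500
  Less exemption CHF 116000 → base CHF 1296500
  CHF 1296500 × 15% = CHF 194475

CHF 195212 > CHF 194475, so the regular income tax governs.

CHF 195212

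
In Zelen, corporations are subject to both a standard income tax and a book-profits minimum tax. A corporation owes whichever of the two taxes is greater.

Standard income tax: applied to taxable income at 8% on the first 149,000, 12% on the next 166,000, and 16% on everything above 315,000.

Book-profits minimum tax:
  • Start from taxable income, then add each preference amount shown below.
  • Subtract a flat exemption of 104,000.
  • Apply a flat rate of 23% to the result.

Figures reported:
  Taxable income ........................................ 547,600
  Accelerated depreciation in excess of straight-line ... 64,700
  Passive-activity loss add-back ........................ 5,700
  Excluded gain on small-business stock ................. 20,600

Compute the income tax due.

Book-profits minimum tax:
  Adjusted income: 547,600 + 64,700 + 5,700 + 20,600 = 638,600
  Less exemption 104,000 → base 534,600
  534,600 × 23% = 122,958

Standard income tax:
  149,000 × 8% = 11,920
  166,000 × 12% = 19,920
  232,600 × 16% = 37,216
  → 69,056

122,958 > 69,056, so the book-profits minimum tax is the binding amount.

122,958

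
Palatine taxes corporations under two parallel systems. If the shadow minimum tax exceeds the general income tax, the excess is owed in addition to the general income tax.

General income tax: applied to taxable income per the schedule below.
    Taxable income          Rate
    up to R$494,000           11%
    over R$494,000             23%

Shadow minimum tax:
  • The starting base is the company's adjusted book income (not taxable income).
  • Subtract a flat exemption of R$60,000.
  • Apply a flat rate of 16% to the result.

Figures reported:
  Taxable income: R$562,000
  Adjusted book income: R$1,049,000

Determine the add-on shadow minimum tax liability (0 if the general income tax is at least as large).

R$88,260

General income tax:
  R$494,000 × 11% = R$54,340
  R$68,000 × 23% = R$15,640
  → R$69,980

Shadow minimum tax:
  Base (adjusted book income): R$1,049,000
  Less exemption R$60,000 → base R$989,000
  R$989,000 × 16% = R$158,240

Excess of shadow minimum tax over general income tax: R$158,240 − R$69,980 = R$88,260.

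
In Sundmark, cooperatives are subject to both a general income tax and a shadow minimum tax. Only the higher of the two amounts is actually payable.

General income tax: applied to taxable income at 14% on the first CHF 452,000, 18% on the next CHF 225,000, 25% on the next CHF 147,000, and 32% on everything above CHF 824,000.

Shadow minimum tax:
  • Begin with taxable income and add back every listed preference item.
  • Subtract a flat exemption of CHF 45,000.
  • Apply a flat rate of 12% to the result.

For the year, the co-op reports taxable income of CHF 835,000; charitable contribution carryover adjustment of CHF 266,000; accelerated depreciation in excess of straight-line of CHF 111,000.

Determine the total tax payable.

CHF 144,050

General income tax:
  CHF 452,000 × 14% = CHF 63,280
  CHF 225,000 × 18% = CHF 40,500
  CHF 147,000 × 25% = CHF 36,750
  CHF 11,000 × 32% = CHF 3,520
  → CHF 144,050

Shadow minimum tax:
  Adjusted income: CHF 835,000 + CHF 266,000 + CHF 111,000 = CHF 1,212,000
  Less exemption CHF 45,000 → base CHF 1,167,000
  CHF 1,167,000 × 12% = CHF 140,040

CHF 144,050 > CHF 140,040, so the general income tax governs.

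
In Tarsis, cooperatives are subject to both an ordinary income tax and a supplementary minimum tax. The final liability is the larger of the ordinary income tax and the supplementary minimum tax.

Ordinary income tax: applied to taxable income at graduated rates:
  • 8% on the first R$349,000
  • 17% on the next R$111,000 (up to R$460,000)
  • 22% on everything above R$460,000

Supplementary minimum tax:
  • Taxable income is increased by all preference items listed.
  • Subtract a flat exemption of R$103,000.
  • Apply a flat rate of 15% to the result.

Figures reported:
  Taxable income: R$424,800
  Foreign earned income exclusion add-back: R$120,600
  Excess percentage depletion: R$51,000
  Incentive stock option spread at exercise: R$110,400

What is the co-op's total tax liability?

Ordinary income tax:
  R$349,000 × 8% = R$27,920
  R$75,800 × 17% = R$12,886
  → R$40,806

Supplementary minimum tax:
  Adjusted income: R$424,800 + R$120,600 + R$51,000 + R$110,400 = R$706,800
  Less exemption R$103,000 → base R$603,800
  R$603,800 × 15% = R$90,570

R$90,570 > R$40,806, so the supplementary minimum tax is the binding amount.

R$90,570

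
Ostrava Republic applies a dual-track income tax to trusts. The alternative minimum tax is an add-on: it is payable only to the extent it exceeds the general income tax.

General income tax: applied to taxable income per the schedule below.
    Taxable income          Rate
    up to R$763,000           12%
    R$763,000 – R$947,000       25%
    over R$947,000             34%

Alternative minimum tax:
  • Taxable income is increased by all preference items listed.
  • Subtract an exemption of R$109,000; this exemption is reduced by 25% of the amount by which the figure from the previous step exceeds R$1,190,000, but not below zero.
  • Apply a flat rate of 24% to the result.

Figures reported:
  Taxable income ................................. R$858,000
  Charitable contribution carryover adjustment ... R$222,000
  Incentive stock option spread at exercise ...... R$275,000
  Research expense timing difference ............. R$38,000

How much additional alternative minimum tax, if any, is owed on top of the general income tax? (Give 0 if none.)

R$205,030

Alternative minimum tax:
  Adjusted income: R$858,000 + R$222,000 + R$275,000 + R$38,000 = R$1,393,000
  Exemption: R$109,000 − 25% × (R$1,393,000 − R$1,190,000) = R$109,000 − R$50,750 = R$58,250
  Base: R$1,393,000 − R$58,250 = R$1,334,750
  R$1,334,750 × 24% = R$320,340

General income tax:
  R$763,000 × 12% = R$91,560
  R$95,000 × 25% = R$23,750
  → R$115,310

Excess of alternative minimum tax over general income tax: R$320,340 − R$115,310 = R$205,030.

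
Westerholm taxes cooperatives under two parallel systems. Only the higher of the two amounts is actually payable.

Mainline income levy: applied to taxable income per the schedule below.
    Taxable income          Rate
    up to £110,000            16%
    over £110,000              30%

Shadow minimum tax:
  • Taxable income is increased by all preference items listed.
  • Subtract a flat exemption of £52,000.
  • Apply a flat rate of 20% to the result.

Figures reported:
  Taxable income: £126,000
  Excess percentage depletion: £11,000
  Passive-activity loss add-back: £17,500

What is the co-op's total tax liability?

Shadow minimum tax:
  Adjusted income: £126,000 + £11,000 + £17,500 = £154,500
  Less exemption £52,000 → base £102,500
  £102,500 × 20% = £20,500

Mainline income levy:
  £110,000 × 16% = £17,600
  £16,000 × 30% = £4,800
  → £22,400

£22,400 > £20,500, so the mainline income levy governs.

£22,400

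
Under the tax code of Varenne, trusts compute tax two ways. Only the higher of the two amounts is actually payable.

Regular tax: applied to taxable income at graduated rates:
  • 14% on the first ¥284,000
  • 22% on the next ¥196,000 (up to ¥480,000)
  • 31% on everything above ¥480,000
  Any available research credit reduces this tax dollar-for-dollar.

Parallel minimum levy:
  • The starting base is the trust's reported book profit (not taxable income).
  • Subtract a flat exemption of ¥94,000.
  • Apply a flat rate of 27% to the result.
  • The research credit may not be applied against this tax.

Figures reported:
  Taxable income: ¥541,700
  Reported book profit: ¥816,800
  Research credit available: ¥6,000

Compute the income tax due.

Regular tax:
  ¥284,000 × 14% = ¥39,760
  ¥196,000 × 22% = ¥43,120
  ¥61,700 × 31% = ¥19,127
  → ¥102,007
  Less research credit ¥6,000 → ¥96,007

Parallel minimum levy:
  Base (reported book profit): ¥816,800
  Less exemption ¥94,000 → base ¥722,800
  ¥722,800 × 27% = ¥195,156

¥195,156 > ¥96,007, so the parallel minimum levy is the binding amount.

¥195,156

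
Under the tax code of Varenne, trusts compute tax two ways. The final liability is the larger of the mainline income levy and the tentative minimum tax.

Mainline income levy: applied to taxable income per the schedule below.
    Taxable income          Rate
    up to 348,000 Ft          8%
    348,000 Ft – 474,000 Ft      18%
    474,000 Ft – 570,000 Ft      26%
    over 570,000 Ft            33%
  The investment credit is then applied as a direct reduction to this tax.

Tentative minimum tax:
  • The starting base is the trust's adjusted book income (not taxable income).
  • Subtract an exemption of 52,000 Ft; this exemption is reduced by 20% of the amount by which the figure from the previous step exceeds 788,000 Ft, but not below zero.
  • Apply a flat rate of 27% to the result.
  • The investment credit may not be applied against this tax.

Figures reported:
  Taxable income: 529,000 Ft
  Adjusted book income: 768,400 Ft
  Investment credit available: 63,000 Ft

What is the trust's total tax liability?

Tentative minimum tax:
  Base (adjusted book income): 768,400 Ft
  Exemption: 768,400 Ft ≤ 788,000 Ft, so full 52,000 Ft applies
  Base: 768,400 Ft − 52,000 Ft = 716,400 Ft
  716,400 Ft × 27% = 193,428 Ft

Mainline income levy:
  348,000 Ft × 8% = 27,840 Ft
  126,000 Ft × 18% = 22,680 Ft
  55,000 Ft × 26% = 14,300 Ft
  → 64,820 Ft
  Less investment credit 63,000 Ft → 1,820 Ft

193,428 Ft > 1,820 Ft, so the tentative minimum tax is the binding amount.

193,428 Ft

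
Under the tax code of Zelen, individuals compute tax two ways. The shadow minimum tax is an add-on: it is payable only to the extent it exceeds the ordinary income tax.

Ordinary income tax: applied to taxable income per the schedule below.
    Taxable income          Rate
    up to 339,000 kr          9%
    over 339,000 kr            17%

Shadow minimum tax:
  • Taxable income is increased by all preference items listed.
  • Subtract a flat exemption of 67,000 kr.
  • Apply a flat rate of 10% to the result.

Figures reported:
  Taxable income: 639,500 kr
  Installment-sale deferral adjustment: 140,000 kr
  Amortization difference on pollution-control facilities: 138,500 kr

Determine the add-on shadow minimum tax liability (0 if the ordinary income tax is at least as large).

3,505 kr

Ordinary income tax:
  339,000 kr × 9% = 30,510 kr
  300,500 kr × 17% = 51,085 kr
  → 81,595 kr

Shadow minimum tax:
  Adjusted income: 639,500 kr + 140,000 kr + 138,500 kr = 918,000 kr
  Less exemption 67,000 kr → base 851,000 kr
  851,000 kr × 10% = 85,100 kr

Excess of shadow minimum tax over ordinary income tax: 85,100 kr − 81,595 kr = 3,505 kr.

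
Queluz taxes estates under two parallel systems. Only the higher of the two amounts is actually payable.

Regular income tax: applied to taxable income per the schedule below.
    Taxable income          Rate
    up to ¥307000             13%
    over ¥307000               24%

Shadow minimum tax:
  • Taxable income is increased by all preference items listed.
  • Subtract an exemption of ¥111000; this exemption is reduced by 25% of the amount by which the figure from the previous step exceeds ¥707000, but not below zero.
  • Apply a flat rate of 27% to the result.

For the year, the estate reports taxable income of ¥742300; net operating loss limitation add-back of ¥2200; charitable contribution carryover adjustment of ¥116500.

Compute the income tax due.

Shadow minimum tax:
  Adjusted income: ¥742300 + ¥2200 + ¥116500 = ¥861000
  Exemption: ¥111000 − 25% × (¥861000 − ¥707000) = ¥111000 − ¥38500 = ¥72500
  Base: ¥861000 − ¥72500 = ¥788500
  ¥788500 × 27% = ¥212895

Regular income tax:
  ¥307000 × 13% = ¥39910
  ¥435300 × 24% = ¥104472
  → ¥144382

¥212895 > ¥144382, so the shadow minimum tax is the binding amount.

¥212895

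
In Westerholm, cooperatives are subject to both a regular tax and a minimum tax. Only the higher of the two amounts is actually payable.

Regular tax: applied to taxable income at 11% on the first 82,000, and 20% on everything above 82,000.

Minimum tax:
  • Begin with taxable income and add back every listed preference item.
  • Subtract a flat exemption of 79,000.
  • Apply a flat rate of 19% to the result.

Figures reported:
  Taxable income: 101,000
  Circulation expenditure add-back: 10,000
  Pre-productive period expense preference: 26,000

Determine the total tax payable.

Minimum tax:
  Adjusted income: 101,000 + 10,000 + 26,000 = 137,000
  Less exemption 79,000 → base 58,000
  58,000 × 19% = 11,020

Regular tax:
  82,000 × 11% = 9,020
  19,000 × 20% = 3,800
  → 12,820

12,820 > 11,020, so the regular tax governs.

12,820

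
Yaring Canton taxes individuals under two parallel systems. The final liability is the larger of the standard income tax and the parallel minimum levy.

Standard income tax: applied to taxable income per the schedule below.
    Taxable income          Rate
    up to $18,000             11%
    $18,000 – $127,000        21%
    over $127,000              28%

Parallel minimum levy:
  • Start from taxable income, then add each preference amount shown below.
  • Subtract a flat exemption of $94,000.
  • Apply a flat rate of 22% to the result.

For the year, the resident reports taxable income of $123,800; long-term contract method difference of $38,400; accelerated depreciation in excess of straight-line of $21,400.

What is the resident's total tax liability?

Parallel minimum levy:
  Adjusted income: $123,800 + $38,400 + $21,400 = $183,600
  Less exemption $94,000 → base $89,600
  $89,600 × 22% = $19,712

Standard income tax:
  $18,000 × 11% = $1,980
  $105,800 × 21% = $22,218
  → $24,198

$24,198 > $19,712, so the standard income tax governs.

$24,198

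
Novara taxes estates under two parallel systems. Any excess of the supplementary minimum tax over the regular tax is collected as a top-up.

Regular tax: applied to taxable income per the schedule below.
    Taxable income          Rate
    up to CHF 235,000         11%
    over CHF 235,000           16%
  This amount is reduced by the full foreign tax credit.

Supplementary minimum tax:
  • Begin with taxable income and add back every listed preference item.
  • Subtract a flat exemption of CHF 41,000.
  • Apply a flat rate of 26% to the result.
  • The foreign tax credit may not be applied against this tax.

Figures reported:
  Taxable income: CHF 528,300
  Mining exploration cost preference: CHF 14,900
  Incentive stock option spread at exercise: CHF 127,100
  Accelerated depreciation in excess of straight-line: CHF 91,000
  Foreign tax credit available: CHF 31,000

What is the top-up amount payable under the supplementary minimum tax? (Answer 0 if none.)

CHF 145,500

Regular tax:
  CHF 235,000 × 11% = CHF 25,850
  CHF 293,300 × 16% = CHF 46,928
  → CHF 72,778
  Less foreign tax credit CHF 31,000 → CHF 41,778

Supplementary minimum tax:
  Adjusted income: CHF 528,300 + CHF 14,900 + CHF 127,100 + CHF 91,000 = CHF 761,300
  Less exemption CHF 41,000 → base CHF 720,300
  CHF 720,300 × 26% = CHF 187,278

Excess of supplementary minimum tax over regular tax: CHF 187,278 − CHF 41,778 = CHF 145,500.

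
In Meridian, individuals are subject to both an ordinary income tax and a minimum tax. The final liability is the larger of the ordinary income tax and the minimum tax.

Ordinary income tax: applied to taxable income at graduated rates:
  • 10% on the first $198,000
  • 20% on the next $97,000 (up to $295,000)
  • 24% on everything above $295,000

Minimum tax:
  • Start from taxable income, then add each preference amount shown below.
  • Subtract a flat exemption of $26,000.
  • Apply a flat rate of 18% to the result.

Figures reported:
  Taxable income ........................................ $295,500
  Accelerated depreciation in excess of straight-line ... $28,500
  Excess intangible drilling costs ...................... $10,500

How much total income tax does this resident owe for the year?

Minimum tax:
  Adjusted income: $295,500 + $28,500 + $10,500 = $334,500
  Less exemption $26,000 → base $308,500
  $308,500 × 18% = $55,530

Ordinary income tax:
  $198,000 × 10% = $19,800
  $97,000 × 20% = $19,400
  $500 × 24% = $120
  → $39,320

$55,530 > $39,320, so the minimum tax is the binding amount.

$55,530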